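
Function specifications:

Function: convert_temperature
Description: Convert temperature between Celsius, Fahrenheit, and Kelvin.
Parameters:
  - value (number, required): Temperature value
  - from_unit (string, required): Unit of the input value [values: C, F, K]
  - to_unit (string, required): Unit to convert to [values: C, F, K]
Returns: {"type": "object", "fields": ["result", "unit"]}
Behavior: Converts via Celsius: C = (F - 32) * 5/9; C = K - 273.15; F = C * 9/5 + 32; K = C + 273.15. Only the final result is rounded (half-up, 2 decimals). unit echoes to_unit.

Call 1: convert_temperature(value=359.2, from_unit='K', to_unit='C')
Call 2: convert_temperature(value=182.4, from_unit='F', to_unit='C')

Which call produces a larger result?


Call 1:
  To C: 359.2 - 273.15 = 86.05
  Target is C: 86.05
  Round to 2 decimals: 86.05
  -> 86.05 C
Call 2:
  To C: (182.4 - 32) * 5/9 = 83.555556
  Target is C: 83.555556
  Round to 2 decimals: 83.56
  -> 83.56 C
Call 1 (86.05 C)


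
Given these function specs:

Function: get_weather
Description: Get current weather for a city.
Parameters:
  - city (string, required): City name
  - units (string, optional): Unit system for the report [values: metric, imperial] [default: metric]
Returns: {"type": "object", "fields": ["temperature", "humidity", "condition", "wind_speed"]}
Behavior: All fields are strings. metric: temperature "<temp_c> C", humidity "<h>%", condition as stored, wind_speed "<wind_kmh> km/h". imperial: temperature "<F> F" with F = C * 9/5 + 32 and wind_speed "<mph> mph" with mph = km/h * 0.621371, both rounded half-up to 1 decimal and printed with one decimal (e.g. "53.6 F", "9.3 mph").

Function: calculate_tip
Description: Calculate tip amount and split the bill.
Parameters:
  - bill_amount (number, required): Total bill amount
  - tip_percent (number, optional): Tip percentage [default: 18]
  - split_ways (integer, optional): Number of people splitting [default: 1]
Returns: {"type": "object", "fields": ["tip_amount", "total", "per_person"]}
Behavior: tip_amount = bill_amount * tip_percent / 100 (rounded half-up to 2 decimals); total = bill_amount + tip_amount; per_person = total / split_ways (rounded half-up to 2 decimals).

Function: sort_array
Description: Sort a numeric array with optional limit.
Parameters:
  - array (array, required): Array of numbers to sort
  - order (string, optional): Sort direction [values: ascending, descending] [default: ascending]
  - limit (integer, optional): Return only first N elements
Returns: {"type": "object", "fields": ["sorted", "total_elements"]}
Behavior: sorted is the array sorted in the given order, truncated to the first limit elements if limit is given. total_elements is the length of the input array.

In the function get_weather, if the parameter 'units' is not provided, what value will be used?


The get_weather spec declares:
  - units (string, optional): Unit system for the report [values: metric, imperial] [default: metric]
Default:
metric


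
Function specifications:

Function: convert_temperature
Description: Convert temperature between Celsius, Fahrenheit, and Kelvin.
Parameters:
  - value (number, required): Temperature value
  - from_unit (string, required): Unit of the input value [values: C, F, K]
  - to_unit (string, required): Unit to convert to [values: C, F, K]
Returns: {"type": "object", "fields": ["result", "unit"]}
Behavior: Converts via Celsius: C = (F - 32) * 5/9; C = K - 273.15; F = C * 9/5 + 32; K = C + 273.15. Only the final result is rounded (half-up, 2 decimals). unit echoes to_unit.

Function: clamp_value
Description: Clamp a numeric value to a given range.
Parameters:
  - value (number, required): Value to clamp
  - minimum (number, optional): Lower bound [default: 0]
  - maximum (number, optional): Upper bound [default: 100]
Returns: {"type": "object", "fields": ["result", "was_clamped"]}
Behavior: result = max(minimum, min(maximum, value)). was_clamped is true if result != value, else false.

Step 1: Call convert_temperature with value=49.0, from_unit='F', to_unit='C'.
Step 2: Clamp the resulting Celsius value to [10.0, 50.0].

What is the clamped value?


Step 1: convert_temperature(value=49.0, from_unit=F, to_unit=C)
  To C: (49 - 32) * 5/9 = 9.444444
  Target is C: 9.444444
  Round to 2 decimals: 9.44
  -> result = 9.44 C
Step 2: clamp_value(value=9.44, minimum=10.0, maximum=50.0)
  result = max(10.0, min(50.0, 9.44)) = max(10.0, 9.44) = 10.0
  was_clamped = (10.0 != 9.44) = true
  -> result = 10.0
10.0


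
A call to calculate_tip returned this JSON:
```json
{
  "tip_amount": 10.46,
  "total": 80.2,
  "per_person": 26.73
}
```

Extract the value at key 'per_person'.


26.73


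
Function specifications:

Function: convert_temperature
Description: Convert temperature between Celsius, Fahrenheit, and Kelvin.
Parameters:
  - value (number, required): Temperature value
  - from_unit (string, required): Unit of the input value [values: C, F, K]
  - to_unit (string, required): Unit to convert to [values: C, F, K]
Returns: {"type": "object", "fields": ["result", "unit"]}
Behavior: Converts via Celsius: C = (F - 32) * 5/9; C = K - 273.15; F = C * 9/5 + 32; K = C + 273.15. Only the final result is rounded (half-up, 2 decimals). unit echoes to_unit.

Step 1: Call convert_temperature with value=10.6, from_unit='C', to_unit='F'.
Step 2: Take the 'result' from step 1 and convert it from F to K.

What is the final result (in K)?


Step 1: convert_temperature(value=10.6, from_unit=C, to_unit=F)
  Input already in C: 10.6
  To F: 10.6 * 9/5 + 32 = 51.08
  Round to 2 decimals: 51.08
  -> result = 51.08 F
Step 2: convert_temperature(value=51.08, from_unit=F, to_unit=K)
  To C: (51.08 - 32) * 5/9 = 10.6
  To K: 10.6 + 273.15 = 283.75
  Round to 2 decimals: 283.75
  -> result = 283.75 K
283.75 K


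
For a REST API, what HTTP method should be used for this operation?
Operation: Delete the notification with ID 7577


GET = read, POST = create, PUT = update/replace, DELETE = remove
This operation is a removal.
DELETE


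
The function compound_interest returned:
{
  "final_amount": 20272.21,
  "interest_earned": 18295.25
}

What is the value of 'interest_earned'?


18295.25


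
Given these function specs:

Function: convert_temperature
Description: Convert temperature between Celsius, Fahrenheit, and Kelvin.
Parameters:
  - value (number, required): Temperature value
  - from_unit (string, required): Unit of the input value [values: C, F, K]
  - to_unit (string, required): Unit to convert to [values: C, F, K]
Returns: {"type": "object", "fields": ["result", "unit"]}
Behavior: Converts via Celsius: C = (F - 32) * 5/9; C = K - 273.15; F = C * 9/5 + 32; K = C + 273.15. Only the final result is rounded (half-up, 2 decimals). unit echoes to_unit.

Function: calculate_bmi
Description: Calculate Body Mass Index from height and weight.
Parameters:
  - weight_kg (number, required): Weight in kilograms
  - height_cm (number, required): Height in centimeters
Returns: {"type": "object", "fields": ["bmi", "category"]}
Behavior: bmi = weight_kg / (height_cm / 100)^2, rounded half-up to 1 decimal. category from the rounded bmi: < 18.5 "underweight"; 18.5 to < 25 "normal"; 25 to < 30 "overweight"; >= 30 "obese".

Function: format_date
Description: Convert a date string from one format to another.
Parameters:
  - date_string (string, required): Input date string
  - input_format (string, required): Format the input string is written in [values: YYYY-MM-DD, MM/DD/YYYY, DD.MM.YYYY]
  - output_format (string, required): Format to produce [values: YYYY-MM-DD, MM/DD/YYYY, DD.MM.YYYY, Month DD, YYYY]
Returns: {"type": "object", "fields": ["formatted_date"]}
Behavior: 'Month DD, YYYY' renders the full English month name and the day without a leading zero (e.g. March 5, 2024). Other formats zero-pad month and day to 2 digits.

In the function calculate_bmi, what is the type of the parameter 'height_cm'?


The calculate_bmi spec declares:
  - height_cm (number, required): Height in centimeters
Type:
number


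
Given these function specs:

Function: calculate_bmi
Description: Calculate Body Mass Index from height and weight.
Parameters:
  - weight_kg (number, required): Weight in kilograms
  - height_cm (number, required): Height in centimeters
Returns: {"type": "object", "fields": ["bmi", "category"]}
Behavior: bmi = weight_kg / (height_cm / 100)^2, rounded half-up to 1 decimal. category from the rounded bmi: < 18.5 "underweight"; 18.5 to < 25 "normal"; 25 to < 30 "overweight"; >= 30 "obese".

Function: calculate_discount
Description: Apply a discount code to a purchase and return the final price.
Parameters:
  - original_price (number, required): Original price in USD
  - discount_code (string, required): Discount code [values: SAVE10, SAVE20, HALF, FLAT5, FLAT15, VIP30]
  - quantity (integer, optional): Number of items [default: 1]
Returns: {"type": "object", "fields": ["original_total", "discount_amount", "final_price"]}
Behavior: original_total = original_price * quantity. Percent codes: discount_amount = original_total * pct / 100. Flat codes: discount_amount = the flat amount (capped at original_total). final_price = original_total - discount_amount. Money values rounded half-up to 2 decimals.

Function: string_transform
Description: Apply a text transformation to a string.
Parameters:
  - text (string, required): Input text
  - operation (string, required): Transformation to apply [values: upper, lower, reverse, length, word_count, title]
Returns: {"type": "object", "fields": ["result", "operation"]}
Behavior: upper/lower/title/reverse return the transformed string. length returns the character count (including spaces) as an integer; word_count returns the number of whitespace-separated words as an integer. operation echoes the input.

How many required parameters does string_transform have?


Parameters of string_transform: text (required), operation (required)
Required count:
2


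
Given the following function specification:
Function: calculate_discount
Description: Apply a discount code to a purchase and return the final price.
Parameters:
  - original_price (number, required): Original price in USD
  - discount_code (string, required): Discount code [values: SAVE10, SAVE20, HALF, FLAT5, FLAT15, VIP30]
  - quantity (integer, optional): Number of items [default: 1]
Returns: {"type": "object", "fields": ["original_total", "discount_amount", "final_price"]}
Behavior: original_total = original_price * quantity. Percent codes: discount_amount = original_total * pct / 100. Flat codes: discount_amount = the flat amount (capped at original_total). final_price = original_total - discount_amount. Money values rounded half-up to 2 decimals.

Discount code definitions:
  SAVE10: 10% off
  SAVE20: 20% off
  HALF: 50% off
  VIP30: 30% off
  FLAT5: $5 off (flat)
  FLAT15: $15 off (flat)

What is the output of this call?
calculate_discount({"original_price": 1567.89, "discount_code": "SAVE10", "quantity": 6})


original_total = 1567.89 * 6 = 9407.34
SAVE10 = 10% off: discount_amount = 9407.34 * 10/100 = 940.734 -> 940.73
final_price = 9407.34 - 940.73 = 8466.61
Output:
{"original_total": 9407.34, "discount_amount": 940.73, "final_price": 8466.61}


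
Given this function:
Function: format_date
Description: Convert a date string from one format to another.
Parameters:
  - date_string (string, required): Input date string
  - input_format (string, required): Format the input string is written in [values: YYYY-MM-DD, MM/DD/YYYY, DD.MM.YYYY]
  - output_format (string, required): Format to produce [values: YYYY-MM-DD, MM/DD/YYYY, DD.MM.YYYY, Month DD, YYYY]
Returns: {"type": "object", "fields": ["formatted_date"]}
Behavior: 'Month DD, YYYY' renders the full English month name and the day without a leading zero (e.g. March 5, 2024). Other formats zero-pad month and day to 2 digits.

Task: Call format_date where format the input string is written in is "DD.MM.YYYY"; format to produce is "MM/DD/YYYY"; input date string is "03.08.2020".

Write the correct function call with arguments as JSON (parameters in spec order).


Mapping each described value to its parameter name:
  'Format the input string is written in' -> input_format = "DD.MM.YYYY"
  'Format to produce' -> output_format = "MM/DD/YYYY"
  'Input date string' -> date_string = "03.08.2020"
format_date({"date_string": "03.08.2020", "input_format": "DD.MM.YYYY", "output_format": "MM/DD/YYYY"})


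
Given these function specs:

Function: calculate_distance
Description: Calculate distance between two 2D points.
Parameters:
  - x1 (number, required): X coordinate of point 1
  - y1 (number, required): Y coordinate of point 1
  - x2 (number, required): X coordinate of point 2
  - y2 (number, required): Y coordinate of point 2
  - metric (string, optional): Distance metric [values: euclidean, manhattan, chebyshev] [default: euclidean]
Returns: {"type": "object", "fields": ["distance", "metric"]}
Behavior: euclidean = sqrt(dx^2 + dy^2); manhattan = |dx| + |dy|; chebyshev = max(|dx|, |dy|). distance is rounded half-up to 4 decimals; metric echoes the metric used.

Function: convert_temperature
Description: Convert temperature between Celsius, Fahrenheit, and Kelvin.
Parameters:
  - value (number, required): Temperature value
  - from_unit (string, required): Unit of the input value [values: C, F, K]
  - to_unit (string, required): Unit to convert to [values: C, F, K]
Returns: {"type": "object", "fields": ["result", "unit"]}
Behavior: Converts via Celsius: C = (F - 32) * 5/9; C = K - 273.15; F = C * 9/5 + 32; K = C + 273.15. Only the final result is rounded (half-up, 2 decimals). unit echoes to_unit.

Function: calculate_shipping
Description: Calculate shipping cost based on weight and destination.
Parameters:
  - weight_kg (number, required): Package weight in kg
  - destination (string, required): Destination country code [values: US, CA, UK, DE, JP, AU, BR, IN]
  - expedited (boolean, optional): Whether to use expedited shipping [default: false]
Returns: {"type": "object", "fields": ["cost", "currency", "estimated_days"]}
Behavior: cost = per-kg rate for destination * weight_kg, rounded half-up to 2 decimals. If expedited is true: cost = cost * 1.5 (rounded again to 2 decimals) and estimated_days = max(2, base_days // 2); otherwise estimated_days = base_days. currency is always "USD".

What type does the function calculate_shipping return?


The calculate_shipping spec declares Returns: {"type": "object", "fields": ["cost", "currency", "estimated_days"]}
Type:
object


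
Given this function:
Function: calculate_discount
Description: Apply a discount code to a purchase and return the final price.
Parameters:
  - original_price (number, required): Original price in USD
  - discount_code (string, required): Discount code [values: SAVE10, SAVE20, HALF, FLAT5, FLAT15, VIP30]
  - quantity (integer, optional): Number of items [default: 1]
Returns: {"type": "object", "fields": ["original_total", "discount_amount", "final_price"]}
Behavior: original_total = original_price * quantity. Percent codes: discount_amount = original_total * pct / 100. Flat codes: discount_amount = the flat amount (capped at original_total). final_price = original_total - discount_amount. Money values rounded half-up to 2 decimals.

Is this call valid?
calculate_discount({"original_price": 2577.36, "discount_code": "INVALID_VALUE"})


Checking parameter values...
Parameter 'discount_code' has value 'INVALID_VALUE' not in allowed: SAVE10, SAVE20, HALF, FLAT5, FLAT15, VIP30
Invalid - 'discount_code' must be one of SAVE10, SAVE20, HALF, FLAT5, FLAT15, VIP30


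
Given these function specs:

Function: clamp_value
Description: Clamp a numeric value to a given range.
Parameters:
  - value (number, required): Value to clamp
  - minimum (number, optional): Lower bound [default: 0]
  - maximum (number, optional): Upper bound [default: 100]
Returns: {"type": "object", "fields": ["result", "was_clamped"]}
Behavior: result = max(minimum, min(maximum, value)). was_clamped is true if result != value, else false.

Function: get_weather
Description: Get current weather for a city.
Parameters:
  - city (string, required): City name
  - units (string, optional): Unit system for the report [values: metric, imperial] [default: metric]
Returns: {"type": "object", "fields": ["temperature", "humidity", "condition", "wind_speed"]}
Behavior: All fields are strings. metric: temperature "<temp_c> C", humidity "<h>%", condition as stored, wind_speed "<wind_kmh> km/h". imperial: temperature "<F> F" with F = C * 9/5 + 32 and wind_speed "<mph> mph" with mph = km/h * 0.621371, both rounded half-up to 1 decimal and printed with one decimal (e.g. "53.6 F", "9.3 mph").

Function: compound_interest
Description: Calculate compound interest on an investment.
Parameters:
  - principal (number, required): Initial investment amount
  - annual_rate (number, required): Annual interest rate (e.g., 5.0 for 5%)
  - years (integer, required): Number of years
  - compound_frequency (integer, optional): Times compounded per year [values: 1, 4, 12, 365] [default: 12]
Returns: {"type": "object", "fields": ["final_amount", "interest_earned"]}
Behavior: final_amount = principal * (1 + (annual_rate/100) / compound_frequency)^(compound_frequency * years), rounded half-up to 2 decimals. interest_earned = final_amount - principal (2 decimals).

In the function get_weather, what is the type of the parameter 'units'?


The get_weather spec declares:
  - units (string, optional): Unit system for the report [values: metric, imperial] [default: metric]
Type:
string


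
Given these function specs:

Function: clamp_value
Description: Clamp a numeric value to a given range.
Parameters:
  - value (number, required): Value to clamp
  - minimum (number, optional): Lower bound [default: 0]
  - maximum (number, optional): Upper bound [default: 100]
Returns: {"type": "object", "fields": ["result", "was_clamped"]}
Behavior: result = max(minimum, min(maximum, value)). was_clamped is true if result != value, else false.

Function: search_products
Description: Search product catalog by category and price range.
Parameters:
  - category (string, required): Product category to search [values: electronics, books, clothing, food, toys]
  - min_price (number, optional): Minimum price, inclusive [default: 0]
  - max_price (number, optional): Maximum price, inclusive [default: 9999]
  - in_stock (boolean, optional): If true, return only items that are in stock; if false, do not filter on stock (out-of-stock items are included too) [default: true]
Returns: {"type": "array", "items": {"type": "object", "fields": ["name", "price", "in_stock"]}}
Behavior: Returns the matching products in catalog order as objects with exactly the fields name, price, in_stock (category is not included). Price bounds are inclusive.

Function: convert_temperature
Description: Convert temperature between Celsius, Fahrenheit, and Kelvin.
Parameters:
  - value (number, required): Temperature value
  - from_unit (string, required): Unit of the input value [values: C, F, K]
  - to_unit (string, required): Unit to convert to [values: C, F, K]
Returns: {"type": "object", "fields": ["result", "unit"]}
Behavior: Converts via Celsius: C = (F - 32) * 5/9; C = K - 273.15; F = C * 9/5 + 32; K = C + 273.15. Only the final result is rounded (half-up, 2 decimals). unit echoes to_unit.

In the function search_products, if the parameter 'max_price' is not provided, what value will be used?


The search_products spec declares:
  - max_price (number, optional): Maximum price, inclusive [default: 9999]
Default:
9999


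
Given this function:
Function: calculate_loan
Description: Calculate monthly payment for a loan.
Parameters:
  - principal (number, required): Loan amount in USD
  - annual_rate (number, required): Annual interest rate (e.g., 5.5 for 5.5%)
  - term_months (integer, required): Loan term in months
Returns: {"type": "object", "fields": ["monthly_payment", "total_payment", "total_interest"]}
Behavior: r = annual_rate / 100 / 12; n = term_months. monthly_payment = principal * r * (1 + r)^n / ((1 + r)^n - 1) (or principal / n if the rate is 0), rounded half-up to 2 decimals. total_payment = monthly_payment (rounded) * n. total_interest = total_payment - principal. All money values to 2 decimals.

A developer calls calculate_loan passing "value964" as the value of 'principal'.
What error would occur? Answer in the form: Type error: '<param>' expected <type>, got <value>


Spec: 'principal' is declared as number; "value964" is a string.
Type error: 'principal' expected number, got "value964"


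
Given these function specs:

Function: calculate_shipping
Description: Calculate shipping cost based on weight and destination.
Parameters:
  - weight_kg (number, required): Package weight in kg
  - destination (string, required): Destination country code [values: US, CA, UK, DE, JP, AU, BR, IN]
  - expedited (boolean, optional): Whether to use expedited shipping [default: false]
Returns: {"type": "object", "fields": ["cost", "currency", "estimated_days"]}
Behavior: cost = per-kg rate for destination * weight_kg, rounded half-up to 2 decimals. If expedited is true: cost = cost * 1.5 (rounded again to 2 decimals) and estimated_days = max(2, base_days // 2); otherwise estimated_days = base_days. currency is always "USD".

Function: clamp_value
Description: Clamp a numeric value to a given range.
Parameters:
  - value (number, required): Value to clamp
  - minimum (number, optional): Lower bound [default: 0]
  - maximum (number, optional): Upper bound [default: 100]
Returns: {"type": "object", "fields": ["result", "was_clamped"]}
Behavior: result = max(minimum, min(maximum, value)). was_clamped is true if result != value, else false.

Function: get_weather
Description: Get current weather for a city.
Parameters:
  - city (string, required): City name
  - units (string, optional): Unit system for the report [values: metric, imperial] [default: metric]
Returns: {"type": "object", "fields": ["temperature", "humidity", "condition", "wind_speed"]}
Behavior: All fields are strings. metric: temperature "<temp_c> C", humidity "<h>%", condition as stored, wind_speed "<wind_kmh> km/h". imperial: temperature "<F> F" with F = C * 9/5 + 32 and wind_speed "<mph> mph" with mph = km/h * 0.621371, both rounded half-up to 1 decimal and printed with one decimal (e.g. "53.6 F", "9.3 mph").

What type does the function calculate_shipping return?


The calculate_shipping spec declares Returns: {"type": "object", "fields": ["cost", "currency", "estimated_days"]}
Type:
object


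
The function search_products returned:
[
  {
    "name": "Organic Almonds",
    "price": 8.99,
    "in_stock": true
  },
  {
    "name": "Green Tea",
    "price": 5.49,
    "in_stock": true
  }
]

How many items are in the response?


Items: Organic Almonds, Green Tea
2


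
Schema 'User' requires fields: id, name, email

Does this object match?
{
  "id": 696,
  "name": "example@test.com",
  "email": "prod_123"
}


Checking required fields... All present.
Valid - all required fields present


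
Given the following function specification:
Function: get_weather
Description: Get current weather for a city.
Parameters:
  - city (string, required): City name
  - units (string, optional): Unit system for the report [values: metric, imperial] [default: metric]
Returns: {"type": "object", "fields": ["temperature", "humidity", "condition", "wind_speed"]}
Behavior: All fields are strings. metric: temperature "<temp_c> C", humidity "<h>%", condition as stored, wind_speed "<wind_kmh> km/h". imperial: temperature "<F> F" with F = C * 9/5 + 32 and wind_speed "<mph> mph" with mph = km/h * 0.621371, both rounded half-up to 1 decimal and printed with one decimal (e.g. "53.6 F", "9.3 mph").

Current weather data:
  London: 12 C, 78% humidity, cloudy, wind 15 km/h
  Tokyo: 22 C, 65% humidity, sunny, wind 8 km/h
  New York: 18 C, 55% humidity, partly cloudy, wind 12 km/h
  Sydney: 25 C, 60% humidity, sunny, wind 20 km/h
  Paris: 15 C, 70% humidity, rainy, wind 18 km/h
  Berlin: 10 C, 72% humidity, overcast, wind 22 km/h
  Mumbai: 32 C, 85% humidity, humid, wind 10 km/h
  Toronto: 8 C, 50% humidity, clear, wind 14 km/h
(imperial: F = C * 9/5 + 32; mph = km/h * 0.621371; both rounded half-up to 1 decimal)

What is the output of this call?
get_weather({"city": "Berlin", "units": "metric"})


Berlin record: 10 C, 72%, overcast, 22 km/h
metric: report values as stored ('<temp_c> C', '<humidity>%', '<wind_kmh> km/h')
Output:
{"temperature": "10 C", "humidity": "72%", "condition": "overcast", "wind_speed": "22 km/h"}


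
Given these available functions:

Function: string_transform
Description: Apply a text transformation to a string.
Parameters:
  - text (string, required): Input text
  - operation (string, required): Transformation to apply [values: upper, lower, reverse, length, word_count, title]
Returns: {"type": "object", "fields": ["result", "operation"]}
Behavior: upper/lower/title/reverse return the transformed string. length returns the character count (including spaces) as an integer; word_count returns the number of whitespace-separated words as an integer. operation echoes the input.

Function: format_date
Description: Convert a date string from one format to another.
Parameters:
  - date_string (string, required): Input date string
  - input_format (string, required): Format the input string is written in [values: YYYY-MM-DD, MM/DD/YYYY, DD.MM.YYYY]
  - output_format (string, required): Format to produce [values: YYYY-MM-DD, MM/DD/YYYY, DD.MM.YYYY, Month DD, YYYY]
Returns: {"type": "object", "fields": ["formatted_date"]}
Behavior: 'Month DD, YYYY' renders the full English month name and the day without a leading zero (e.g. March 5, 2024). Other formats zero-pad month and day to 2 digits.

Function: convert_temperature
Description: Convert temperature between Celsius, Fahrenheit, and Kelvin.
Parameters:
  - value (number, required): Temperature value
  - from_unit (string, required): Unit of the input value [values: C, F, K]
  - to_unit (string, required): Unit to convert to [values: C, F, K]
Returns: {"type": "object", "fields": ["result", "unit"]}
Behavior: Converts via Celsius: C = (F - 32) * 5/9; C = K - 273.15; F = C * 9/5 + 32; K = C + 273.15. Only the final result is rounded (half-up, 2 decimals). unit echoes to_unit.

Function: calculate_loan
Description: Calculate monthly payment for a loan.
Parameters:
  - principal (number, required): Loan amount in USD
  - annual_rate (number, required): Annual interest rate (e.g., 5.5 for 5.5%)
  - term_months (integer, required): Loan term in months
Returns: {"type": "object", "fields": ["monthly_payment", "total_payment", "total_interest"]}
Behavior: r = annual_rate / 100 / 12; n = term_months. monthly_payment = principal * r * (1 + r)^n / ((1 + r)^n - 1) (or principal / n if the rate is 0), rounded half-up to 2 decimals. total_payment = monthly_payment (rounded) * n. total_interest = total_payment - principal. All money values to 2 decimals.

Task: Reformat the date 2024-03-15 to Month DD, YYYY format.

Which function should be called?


The task needs a function whose description is: Convert a date string from one format to another.
format_date


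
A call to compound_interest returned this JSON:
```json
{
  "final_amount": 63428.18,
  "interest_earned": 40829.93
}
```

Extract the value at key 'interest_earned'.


40829.93


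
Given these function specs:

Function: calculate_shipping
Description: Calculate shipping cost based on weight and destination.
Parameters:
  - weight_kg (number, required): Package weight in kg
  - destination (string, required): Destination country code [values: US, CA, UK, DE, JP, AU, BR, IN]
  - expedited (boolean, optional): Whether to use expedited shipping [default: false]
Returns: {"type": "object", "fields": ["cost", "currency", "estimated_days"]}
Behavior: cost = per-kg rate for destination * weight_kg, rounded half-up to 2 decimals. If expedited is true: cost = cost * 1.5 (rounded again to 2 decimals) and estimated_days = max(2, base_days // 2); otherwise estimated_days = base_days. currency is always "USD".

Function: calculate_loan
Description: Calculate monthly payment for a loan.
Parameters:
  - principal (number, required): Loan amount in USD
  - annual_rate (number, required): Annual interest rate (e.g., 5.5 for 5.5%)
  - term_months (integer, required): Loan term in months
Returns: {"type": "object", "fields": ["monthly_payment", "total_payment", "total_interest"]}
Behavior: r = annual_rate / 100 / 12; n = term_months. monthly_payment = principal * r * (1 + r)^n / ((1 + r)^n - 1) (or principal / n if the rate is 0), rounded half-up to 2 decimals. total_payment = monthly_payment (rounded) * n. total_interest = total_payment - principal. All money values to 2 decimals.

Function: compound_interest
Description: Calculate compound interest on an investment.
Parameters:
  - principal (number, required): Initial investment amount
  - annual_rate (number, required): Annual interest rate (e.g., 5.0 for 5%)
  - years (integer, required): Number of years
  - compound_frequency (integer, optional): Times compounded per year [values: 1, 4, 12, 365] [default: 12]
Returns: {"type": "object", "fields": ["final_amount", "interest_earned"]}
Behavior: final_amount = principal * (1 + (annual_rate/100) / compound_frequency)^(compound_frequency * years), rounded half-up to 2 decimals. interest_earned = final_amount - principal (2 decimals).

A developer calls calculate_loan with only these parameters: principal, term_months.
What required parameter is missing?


Required parameters: principal, annual_rate, term_months
Provided: principal, term_months
Missing: annual_rate
annual_rate


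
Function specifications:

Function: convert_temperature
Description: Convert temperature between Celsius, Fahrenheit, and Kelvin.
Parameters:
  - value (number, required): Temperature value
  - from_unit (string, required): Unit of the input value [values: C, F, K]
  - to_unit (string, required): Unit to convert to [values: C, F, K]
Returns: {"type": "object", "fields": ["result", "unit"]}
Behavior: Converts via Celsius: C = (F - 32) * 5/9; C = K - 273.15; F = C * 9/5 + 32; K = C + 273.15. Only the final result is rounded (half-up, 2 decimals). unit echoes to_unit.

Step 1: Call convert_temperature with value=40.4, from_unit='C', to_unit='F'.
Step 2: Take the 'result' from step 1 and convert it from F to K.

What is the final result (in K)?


Step 1: convert_temperature(value=40.4, from_unit=C, to_unit=F)
  Input already in C: 40.4
  To F: 40.4 * 9/5 + 32 = 104.72
  Round to 2 decimals: 104.72
  -> result = 104.72 F
Step 2: convert_temperature(value=104.72, from_unit=F, to_unit=K)
  To C: (104.72 - 32) * 5/9 = 40.4
  To K: 40.4 + 273.15 = 313.55
  Round to 2 decimals: 313.55
  -> result = 313.55 K
313.55 K


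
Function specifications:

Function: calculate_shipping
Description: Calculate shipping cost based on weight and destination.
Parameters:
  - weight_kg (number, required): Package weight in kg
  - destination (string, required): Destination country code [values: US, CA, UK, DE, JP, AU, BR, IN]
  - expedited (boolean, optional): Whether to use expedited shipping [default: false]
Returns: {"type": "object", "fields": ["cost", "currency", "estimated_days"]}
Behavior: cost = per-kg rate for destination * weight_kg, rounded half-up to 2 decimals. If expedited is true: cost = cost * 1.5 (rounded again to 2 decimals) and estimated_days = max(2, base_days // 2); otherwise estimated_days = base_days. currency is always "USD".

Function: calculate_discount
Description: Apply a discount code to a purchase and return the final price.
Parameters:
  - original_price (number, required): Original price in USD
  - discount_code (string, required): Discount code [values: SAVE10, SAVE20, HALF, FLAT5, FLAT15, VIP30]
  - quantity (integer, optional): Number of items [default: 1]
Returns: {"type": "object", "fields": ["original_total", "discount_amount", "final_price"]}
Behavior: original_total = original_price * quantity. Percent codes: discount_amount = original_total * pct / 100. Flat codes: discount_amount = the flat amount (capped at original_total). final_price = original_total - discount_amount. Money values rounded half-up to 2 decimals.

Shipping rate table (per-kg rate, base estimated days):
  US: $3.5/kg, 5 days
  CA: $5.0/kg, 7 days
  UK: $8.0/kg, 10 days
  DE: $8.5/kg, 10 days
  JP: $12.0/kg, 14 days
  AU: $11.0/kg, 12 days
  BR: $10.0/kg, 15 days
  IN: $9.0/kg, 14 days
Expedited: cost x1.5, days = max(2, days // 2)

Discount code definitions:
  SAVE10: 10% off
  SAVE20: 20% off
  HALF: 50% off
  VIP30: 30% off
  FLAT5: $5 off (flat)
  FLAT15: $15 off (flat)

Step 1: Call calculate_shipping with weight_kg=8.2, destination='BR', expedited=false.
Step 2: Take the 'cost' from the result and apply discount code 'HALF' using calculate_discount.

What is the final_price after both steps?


Step 1: calculate_shipping(weight_kg=8.2, destination=BR, expedited=false)
  Rate for BR: $10.0/kg, base 15 days
  cost = 10.0 * 8.2 = 82 -> 82.00
  expedited not set/false: estimated_days = 15
  -> cost = 82.00 USD
Step 2: calculate_discount(original_price=82.0, discount_code=HALF, quantity=1)
  original_total = 82.0 * 1 = 82.00
  HALF = 50% off: discount_amount = 82.00 * 50/100 = 41 -> 41.00
  final_price = 82.00 - 41.00 = 41.00
  -> final_price = 41.00
$41.00


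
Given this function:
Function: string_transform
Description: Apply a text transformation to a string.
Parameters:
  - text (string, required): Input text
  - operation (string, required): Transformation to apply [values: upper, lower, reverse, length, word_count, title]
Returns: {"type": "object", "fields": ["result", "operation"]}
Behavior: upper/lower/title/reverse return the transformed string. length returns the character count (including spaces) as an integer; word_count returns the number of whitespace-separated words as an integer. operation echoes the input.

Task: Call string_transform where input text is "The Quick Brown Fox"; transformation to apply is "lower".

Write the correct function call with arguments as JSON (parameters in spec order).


Mapping each described value to its parameter name:
  'Input text' -> text = "The Quick Brown Fox"
  'Transformation to apply' -> operation = "lower"
string_transform({"text": "The Quick Brown Fox", "operation": "lower"})


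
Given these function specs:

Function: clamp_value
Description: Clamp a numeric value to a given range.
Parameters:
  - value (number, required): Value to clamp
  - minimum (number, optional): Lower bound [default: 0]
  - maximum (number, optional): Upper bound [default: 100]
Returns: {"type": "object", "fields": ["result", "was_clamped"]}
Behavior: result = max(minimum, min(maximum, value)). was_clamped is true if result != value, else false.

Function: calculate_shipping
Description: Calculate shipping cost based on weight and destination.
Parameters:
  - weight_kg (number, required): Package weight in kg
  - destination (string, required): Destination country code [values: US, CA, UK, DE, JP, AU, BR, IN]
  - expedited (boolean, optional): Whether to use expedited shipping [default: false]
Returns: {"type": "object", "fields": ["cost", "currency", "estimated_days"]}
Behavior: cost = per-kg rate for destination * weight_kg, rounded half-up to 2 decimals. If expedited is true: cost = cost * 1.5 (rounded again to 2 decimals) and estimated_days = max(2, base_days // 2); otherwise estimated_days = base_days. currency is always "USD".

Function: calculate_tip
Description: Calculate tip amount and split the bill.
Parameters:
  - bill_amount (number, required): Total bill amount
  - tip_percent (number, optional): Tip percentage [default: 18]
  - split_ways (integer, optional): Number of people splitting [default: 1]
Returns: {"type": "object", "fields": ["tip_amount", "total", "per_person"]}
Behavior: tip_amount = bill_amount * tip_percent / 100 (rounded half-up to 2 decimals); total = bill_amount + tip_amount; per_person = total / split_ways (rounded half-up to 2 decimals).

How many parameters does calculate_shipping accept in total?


Parameters of calculate_shipping: weight_kg (required), destination (required), expedited (optional)
Total:
3


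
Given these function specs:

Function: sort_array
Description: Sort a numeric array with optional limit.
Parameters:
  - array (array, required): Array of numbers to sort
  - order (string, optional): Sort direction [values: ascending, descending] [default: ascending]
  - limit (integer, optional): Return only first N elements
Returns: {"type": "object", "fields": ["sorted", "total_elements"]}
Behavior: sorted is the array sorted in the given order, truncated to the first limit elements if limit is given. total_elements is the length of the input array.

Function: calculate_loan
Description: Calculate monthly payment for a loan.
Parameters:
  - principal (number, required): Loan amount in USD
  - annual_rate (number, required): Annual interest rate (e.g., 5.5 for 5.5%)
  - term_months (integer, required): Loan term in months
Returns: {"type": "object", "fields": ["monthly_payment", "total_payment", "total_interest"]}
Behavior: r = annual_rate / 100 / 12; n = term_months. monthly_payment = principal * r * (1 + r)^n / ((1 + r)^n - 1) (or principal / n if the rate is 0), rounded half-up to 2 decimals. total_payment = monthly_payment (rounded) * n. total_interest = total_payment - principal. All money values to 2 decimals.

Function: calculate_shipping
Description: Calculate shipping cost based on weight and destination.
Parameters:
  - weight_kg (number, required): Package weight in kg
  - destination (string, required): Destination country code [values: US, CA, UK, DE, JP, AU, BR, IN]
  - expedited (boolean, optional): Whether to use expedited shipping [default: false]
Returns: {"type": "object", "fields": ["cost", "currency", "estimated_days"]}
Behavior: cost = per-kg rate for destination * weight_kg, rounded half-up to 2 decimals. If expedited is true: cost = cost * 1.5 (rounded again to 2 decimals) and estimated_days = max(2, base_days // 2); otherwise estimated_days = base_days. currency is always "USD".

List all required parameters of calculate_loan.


Parameters of calculate_loan and their required/optional flag:
  principal: required
  annual_rate: required
  term_months: required
annual_rate, principal, term_months


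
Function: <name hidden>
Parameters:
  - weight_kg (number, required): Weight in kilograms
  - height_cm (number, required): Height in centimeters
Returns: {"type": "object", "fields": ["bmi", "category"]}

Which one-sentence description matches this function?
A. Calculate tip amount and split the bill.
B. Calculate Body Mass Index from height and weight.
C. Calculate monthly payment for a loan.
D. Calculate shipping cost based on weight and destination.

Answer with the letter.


Parameters weight_kg, height_cm and return ["bmi", "category"] fit: Calculate Body Mass Index from height and weight.
B


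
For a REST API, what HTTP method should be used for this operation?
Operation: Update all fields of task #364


GET = read, POST = create, PUT = update/replace, DELETE = remove
This operation is an update/replace.
PUT


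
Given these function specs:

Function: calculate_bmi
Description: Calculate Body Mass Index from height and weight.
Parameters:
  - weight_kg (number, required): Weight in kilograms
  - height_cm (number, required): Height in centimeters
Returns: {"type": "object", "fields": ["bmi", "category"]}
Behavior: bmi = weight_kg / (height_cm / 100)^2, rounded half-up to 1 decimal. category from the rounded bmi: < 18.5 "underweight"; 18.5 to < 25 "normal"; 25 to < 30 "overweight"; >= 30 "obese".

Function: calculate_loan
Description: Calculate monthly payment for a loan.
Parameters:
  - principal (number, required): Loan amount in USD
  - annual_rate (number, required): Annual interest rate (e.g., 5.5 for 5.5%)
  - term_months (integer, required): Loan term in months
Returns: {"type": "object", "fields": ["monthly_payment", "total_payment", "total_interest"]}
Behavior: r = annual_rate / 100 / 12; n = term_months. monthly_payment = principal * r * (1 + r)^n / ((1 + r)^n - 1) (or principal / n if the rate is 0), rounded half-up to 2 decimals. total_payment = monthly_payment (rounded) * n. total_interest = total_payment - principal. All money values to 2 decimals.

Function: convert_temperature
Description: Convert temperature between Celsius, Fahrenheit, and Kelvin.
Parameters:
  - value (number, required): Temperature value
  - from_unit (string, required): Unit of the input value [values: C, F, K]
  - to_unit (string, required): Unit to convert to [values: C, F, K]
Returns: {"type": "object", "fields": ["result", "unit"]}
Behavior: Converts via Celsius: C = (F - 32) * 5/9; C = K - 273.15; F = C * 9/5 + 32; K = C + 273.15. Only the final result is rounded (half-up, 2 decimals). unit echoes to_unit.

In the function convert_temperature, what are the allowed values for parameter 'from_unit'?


The convert_temperature spec declares:
  - from_unit (string, required): Unit of the input value [values: C, F, K]
Allowed values:
C, F, K
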